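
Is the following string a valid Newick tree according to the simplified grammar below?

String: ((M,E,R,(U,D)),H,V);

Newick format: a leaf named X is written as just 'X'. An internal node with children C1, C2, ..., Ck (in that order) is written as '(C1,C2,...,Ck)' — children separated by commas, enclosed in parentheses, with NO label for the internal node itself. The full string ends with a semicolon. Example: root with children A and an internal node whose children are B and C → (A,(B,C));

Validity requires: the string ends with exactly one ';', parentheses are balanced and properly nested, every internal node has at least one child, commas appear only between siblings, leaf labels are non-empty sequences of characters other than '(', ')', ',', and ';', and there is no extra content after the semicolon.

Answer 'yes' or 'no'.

Answer: yes

Derivation:
Input: ((M,E,R,(U,D)),H,V);
Paren balance: 3 '(' vs 3 ')' OK
Ends with single ';': True
Full parse: OK
Valid: True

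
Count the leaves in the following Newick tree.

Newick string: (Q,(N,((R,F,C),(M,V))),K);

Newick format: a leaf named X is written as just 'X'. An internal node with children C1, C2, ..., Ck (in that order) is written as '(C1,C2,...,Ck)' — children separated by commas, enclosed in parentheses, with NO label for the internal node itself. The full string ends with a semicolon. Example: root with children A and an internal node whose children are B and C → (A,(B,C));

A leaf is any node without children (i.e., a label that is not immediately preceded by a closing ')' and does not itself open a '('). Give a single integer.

Answer: 8

Derivation:
Newick: (Q,(N,((R,F,C),(M,V))),K);
Scan left-to-right; a leaf is any maximal label run not followed by '(':
  pos 1: leaf 'Q' → count = 1
  pos 4: leaf 'N' → count = 2
  pos 8: leaf 'R' → count = 3
  pos 10: leaf 'F' → count = 4
  pos 12: leaf 'C' → count = 5
  pos 16: leaf 'M' → count = 6
  pos 18: leaf 'V' → count = 7
  pos 23: leaf 'K' → count = 8
Total leaves: 8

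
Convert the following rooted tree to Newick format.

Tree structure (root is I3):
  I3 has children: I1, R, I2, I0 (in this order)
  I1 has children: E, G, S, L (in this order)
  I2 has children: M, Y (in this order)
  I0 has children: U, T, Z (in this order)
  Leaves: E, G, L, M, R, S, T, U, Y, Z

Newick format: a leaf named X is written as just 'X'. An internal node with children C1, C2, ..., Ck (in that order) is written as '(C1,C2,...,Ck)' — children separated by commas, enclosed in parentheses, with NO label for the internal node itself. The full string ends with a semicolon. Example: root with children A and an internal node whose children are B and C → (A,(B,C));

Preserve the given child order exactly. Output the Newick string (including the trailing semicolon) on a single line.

Answer: ((E,G,S,L),R,(M,Y),(U,T,Z));

Derivation:
internal I3 with children ['I1', 'R', 'I2', 'I0']
  internal I1 with children ['E', 'G', 'S', 'L']
    leaf 'E' → 'E'
    leaf 'G' → 'G'
    leaf 'S' → 'S'
    leaf 'L' → 'L'
  → '(E,G,S,L)'
  leaf 'R' → 'R'
  internal I2 with children ['M', 'Y']
    leaf 'M' → 'M'
    leaf 'Y' → 'Y'
  → '(M,Y)'
  internal I0 with children ['U', 'T', 'Z']
    leaf 'U' → 'U'
    leaf 'T' → 'T'
    leaf 'Z' → 'Z'
  → '(U,T,Z)'
→ '((E,G,S,L),R,(M,Y),(U,T,Z))'
Final: ((E,G,S,L),R,(M,Y),(U,T,Z));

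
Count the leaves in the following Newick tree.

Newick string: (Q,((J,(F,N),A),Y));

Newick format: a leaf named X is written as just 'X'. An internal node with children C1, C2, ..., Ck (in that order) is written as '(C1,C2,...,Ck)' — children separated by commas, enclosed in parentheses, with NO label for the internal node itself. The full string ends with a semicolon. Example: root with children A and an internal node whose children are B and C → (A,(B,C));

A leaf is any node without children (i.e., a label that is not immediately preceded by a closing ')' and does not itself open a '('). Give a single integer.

Answer: 6

Derivation:
Newick: (Q,((J,(F,N),A),Y));
Scan left-to-right; a leaf is any maximal label run not followed by '(':
  pos 1: leaf 'Q' → count = 1
  pos 5: leaf 'J' → count = 2
  pos 8: leaf 'F' → count = 3
  pos 10: leaf 'N' → count = 4
  pos 13: leaf 'A' → count = 5
  pos 16: leaf 'Y' → count = 6
Total leaves: 6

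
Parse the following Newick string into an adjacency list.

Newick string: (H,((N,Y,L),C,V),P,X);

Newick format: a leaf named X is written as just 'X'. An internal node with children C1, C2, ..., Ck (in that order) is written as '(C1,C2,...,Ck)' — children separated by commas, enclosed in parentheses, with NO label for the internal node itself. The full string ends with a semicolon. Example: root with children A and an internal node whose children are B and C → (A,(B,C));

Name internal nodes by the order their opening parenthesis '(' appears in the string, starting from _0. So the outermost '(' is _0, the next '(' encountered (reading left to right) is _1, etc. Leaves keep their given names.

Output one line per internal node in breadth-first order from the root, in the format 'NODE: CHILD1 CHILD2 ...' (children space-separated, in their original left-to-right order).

Answer: _0: H _1 P X
_1: _2 C V
_2: N Y L

Derivation:
Input: (H,((N,Y,L),C,V),P,X);
Scanning left-to-right, naming '(' by encounter order:
  pos 0: '(' -> open internal node _0 (depth 1)
  pos 3: '(' -> open internal node _1 (depth 2)
  pos 4: '(' -> open internal node _2 (depth 3)
  pos 10: ')' -> close internal node _2 (now at depth 2)
  pos 15: ')' -> close internal node _1 (now at depth 1)
  pos 20: ')' -> close internal node _0 (now at depth 0)
Total internal nodes: 3
BFS adjacency from root:
  _0: H _1 P X
  _1: _2 C V
  _2: N Y L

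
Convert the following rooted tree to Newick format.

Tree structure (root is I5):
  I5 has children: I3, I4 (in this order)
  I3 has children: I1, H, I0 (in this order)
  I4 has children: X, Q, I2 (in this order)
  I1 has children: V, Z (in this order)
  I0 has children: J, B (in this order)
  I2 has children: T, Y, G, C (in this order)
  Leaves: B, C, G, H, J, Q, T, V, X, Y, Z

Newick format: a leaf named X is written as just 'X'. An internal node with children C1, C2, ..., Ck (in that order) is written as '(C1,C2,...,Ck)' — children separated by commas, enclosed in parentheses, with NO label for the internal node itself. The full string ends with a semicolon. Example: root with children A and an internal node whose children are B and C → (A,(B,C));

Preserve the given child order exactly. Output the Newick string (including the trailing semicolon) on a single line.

Answer: (((V,Z),H,(J,B)),(X,Q,(T,Y,G,C)));

Derivation:
internal I5 with children ['I3', 'I4']
  internal I3 with children ['I1', 'H', 'I0']
    internal I1 with children ['V', 'Z']
      leaf 'V' → 'V'
      leaf 'Z' → 'Z'
    → '(V,Z)'
    leaf 'H' → 'H'
    internal I0 with children ['J', 'B']
      leaf 'J' → 'J'
      leaf 'B' → 'B'
    → '(J,B)'
  → '((V,Z),H,(J,B))'
  internal I4 with children ['X', 'Q', 'I2']
    leaf 'X' → 'X'
    leaf 'Q' → 'Q'
    internal I2 with children ['T', 'Y', 'G', 'C']
      leaf 'T' → 'T'
      leaf 'Y' → 'Y'
      leaf 'G' → 'G'
      leaf 'C' → 'C'
    → '(T,Y,G,C)'
  → '(X,Q,(T,Y,G,C))'
→ '(((V,Z),H,(J,B)),(X,Q,(T,Y,G,C)))'
Final: (((V,Z),H,(J,B)),(X,Q,(T,Y,G,C)));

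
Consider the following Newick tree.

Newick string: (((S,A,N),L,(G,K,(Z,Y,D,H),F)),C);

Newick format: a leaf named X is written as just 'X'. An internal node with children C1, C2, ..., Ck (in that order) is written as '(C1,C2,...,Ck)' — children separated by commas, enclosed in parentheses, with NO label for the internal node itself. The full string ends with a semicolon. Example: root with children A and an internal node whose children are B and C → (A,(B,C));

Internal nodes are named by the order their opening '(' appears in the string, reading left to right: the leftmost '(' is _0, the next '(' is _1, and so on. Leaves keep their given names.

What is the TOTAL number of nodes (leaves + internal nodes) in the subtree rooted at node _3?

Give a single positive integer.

Answer: 9

Derivation:
Newick: (((S,A,N),L,(G,K,(Z,Y,D,H),F)),C);
Locate _3: it is the '(' at position 12 (the 4th '(' reading left to right).
Query: subtree rooted at _3
_3: subtree_size = 1 + 8
  G: subtree_size = 1 + 0
  K: subtree_size = 1 + 0
  _4: subtree_size = 1 + 4
    Z: subtree_size = 1 + 0
    Y: subtree_size = 1 + 0
    D: subtree_size = 1 + 0
    H: subtree_size = 1 + 0
  F: subtree_size = 1 + 0
Total subtree size of _3: 9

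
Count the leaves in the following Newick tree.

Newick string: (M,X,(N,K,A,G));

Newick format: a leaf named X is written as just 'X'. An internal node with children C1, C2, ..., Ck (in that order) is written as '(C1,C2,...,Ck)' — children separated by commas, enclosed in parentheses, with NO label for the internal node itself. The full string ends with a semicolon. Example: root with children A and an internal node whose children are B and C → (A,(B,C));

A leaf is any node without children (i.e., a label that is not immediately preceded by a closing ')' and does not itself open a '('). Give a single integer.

Newick: (M,X,(N,K,A,G));
Scan left-to-right; a leaf is any maximal label run not followed by '(':
  pos 1: leaf 'M' → count = 1
  pos 3: leaf 'X' → count = 2
  pos 6: leaf 'N' → count = 3
  pos 8: leaf 'K' → count = 4
  pos 10: leaf 'A' → count = 5
  pos 12: leaf 'G' → count = 6
Total leaves: 6

Answer: 6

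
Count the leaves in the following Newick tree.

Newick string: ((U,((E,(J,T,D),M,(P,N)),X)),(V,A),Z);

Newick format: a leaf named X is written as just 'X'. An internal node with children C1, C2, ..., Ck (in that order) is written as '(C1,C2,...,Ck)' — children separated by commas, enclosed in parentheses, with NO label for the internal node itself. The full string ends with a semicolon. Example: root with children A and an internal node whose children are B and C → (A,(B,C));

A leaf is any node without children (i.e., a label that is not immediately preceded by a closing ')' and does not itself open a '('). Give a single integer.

Answer: 12

Derivation:
Newick: ((U,((E,(J,T,D),M,(P,N)),X)),(V,A),Z);
Scan left-to-right; a leaf is any maximal label run not followed by '(':
  pos 2: leaf 'U' → count = 1
  pos 6: leaf 'E' → count = 2
  pos 9: leaf 'J' → count = 3
  pos 11: leaf 'T' → count = 4
  pos 13: leaf 'D' → count = 5
  pos 16: leaf 'M' → count = 6
  pos 19: leaf 'P' → count = 7
  pos 21: leaf 'N' → count = 8
  pos 25: leaf 'X' → count = 9
  pos 30: leaf 'V' → count = 10
  pos 32: leaf 'A' → count = 11
  pos 35: leaf 'Z' → count = 12
Total leaves: 12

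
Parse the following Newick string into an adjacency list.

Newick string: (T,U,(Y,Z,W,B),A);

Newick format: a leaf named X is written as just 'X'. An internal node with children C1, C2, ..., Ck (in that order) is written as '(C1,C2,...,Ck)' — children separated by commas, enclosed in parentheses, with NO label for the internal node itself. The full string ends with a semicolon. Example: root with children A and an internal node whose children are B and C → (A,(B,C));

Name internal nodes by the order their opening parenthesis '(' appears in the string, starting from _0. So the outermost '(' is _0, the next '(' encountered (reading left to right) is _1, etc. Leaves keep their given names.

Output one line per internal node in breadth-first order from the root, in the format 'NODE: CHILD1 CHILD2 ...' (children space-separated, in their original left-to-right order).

Input: (T,U,(Y,Z,W,B),A);
Scanning left-to-right, naming '(' by encounter order:
  pos 0: '(' -> open internal node _0 (depth 1)
  pos 5: '(' -> open internal node _1 (depth 2)
  pos 13: ')' -> close internal node _1 (now at depth 1)
  pos 16: ')' -> close internal node _0 (now at depth 0)
Total internal nodes: 2
BFS adjacency from root:
  _0: T U _1 A
  _1: Y Z W B

Answer: _0: T U _1 A
_1: Y Z W B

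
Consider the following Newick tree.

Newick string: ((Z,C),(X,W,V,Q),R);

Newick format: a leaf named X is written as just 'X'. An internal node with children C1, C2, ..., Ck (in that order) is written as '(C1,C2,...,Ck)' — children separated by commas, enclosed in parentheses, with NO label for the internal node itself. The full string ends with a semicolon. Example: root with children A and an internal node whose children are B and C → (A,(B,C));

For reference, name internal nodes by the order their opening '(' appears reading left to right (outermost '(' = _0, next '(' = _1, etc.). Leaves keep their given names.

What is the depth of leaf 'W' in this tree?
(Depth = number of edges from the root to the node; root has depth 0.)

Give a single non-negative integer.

Answer: 2

Derivation:
Newick: ((Z,C),(X,W,V,Q),R);
Naming internals by '(' encounter order: outermost '(' = _0, next = _1, ...
Query node: W
Path from root: _0 -> _2 -> W
Depth of W: 2 (number of edges from root)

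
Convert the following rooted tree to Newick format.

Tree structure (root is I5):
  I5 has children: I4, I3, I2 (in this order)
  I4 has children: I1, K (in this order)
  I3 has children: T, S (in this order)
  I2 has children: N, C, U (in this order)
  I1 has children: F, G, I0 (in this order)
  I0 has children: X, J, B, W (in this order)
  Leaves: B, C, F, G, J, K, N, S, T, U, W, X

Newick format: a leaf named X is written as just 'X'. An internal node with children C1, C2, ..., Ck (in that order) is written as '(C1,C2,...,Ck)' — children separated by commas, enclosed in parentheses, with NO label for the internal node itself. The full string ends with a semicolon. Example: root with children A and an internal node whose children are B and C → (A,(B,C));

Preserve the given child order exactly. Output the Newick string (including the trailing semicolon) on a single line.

internal I5 with children ['I4', 'I3', 'I2']
  internal I4 with children ['I1', 'K']
    internal I1 with children ['F', 'G', 'I0']
      leaf 'F' → 'F'
      leaf 'G' → 'G'
      internal I0 with children ['X', 'J', 'B', 'W']
        leaf 'X' → 'X'
        leaf 'J' → 'J'
        leaf 'B' → 'B'
        leaf 'W' → 'W'
      → '(X,J,B,W)'
    → '(F,G,(X,J,B,W))'
    leaf 'K' → 'K'
  → '((F,G,(X,J,B,W)),K)'
  internal I3 with children ['T', 'S']
    leaf 'T' → 'T'
    leaf 'S' → 'S'
  → '(T,S)'
  internal I2 with children ['N', 'C', 'U']
    leaf 'N' → 'N'
    leaf 'C' → 'C'
    leaf 'U' → 'U'
  → '(N,C,U)'
→ '(((F,G,(X,J,B,W)),K),(T,S),(N,C,U))'
Final: (((F,G,(X,J,B,W)),K),(T,S),(N,C,U));

Answer: (((F,G,(X,J,B,W)),K),(T,S),(N,C,U));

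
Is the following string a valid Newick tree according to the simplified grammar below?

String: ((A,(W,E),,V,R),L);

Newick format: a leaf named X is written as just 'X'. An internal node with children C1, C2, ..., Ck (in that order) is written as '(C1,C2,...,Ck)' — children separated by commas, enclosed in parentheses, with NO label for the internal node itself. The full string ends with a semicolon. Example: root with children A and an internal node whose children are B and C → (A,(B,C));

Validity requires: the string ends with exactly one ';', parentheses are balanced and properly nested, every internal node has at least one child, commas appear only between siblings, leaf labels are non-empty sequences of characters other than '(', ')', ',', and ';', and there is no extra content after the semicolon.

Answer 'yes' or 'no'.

Input: ((A,(W,E),,V,R),L);
Paren balance: 3 '(' vs 3 ')' OK
Ends with single ';': True
Full parse: FAILS (empty leaf label at pos 10)
Valid: False

Answer: no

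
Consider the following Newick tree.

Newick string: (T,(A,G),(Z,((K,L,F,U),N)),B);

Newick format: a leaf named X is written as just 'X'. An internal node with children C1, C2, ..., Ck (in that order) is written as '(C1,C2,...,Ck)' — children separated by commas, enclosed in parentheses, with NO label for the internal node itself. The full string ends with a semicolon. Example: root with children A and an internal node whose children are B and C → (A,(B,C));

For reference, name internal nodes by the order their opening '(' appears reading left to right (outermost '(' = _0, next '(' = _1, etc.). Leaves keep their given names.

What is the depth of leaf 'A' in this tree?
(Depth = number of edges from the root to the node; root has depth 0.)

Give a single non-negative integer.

Answer: 2

Derivation:
Newick: (T,(A,G),(Z,((K,L,F,U),N)),B);
Naming internals by '(' encounter order: outermost '(' = _0, next = _1, ...
Query node: A
Path from root: _0 -> _1 -> A
Depth of A: 2 (number of edges from root)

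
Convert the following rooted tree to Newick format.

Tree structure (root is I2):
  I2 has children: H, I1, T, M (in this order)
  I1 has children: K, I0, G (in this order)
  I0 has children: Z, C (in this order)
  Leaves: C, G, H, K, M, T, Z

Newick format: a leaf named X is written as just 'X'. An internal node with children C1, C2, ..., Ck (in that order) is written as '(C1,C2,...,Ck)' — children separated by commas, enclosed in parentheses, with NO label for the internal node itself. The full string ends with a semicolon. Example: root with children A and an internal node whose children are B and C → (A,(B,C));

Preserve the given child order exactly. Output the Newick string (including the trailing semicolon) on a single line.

internal I2 with children ['H', 'I1', 'T', 'M']
  leaf 'H' → 'H'
  internal I1 with children ['K', 'I0', 'G']
    leaf 'K' → 'K'
    internal I0 with children ['Z', 'C']
      leaf 'Z' → 'Z'
      leaf 'C' → 'C'
    → '(Z,C)'
    leaf 'G' → 'G'
  → '(K,(Z,C),G)'
  leaf 'T' → 'T'
  leaf 'M' → 'M'
→ '(H,(K,(Z,C),G),T,M)'
Final: (H,(K,(Z,C),G),T,M);

Answer: (H,(K,(Z,C),G),T,M);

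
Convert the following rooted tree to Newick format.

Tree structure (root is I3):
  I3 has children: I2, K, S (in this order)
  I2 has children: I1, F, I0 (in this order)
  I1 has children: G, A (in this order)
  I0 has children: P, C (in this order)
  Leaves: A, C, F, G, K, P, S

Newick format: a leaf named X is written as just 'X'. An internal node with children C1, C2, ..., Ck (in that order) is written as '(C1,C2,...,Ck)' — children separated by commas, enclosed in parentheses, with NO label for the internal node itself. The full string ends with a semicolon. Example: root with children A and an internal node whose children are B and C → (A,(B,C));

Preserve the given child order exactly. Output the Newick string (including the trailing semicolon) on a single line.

internal I3 with children ['I2', 'K', 'S']
  internal I2 with children ['I1', 'F', 'I0']
    internal I1 with children ['G', 'A']
      leaf 'G' → 'G'
      leaf 'A' → 'A'
    → '(G,A)'
    leaf 'F' → 'F'
    internal I0 with children ['P', 'C']
      leaf 'P' → 'P'
      leaf 'C' → 'C'
    → '(P,C)'
  → '((G,A),F,(P,C))'
  leaf 'K' → 'K'
  leaf 'S' → 'S'
→ '(((G,A),F,(P,C)),K,S)'
Final: (((G,A),F,(P,C)),K,S);

Answer: (((G,A),F,(P,C)),K,S);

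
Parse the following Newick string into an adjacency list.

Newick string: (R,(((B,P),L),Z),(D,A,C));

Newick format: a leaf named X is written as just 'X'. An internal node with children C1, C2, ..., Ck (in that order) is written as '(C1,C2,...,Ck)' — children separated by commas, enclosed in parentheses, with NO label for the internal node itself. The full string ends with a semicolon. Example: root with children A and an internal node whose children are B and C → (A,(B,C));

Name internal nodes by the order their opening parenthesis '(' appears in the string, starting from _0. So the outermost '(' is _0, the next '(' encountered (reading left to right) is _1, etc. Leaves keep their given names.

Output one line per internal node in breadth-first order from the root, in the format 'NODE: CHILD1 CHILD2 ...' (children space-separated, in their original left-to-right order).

Answer: _0: R _1 _4
_1: _2 Z
_4: D A C
_2: _3 L
_3: B P

Derivation:
Input: (R,(((B,P),L),Z),(D,A,C));
Scanning left-to-right, naming '(' by encounter order:
  pos 0: '(' -> open internal node _0 (depth 1)
  pos 3: '(' -> open internal node _1 (depth 2)
  pos 4: '(' -> open internal node _2 (depth 3)
  pos 5: '(' -> open internal node _3 (depth 4)
  pos 9: ')' -> close internal node _3 (now at depth 3)
  pos 12: ')' -> close internal node _2 (now at depth 2)
  pos 15: ')' -> close internal node _1 (now at depth 1)
  pos 17: '(' -> open internal node _4 (depth 2)
  pos 23: ')' -> close internal node _4 (now at depth 1)
  pos 24: ')' -> close internal node _0 (now at depth 0)
Total internal nodes: 5
BFS adjacency from root:
  _0: R _1 _4
  _1: _2 Z
  _4: D A C
  _2: _3 L
  _3: B P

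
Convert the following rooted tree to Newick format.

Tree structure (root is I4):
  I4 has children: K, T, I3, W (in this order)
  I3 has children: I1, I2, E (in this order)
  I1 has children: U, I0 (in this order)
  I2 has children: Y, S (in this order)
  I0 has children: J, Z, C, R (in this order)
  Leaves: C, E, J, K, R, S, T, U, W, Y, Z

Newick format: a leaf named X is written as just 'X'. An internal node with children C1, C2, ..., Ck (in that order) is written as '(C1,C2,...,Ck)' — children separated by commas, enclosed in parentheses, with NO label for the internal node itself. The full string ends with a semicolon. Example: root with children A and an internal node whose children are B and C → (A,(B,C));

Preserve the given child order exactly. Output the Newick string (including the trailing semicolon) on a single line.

internal I4 with children ['K', 'T', 'I3', 'W']
  leaf 'K' → 'K'
  leaf 'T' → 'T'
  internal I3 with children ['I1', 'I2', 'E']
    internal I1 with children ['U', 'I0']
      leaf 'U' → 'U'
      internal I0 with children ['J', 'Z', 'C', 'R']
        leaf 'J' → 'J'
        leaf 'Z' → 'Z'
        leaf 'C' → 'C'
        leaf 'R' → 'R'
      → '(J,Z,C,R)'
    → '(U,(J,Z,C,R))'
    internal I2 with children ['Y', 'S']
      leaf 'Y' → 'Y'
      leaf 'S' → 'S'
    → '(Y,S)'
    leaf 'E' → 'E'
  → '((U,(J,Z,C,R)),(Y,S),E)'
  leaf 'W' → 'W'
→ '(K,T,((U,(J,Z,C,R)),(Y,S),E),W)'
Final: (K,T,((U,(J,Z,C,R)),(Y,S),E),W);

Answer: (K,T,((U,(J,Z,C,R)),(Y,S),E),W);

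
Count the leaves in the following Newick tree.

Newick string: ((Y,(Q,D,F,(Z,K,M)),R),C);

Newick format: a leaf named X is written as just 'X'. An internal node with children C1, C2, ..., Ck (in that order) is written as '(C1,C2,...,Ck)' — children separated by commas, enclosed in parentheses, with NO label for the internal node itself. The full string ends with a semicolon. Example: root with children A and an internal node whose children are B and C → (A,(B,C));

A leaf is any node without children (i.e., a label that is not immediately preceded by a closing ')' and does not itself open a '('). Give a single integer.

Answer: 9

Derivation:
Newick: ((Y,(Q,D,F,(Z,K,M)),R),C);
Scan left-to-right; a leaf is any maximal label run not followed by '(':
  pos 2: leaf 'Y' → count = 1
  pos 5: leaf 'Q' → count = 2
  pos 7: leaf 'D' → count = 3
  pos 9: leaf 'F' → count = 4
  pos 12: leaf 'Z' → count = 5
  pos 14: leaf 'K' → count = 6
  pos 16: leaf 'M' → count = 7
  pos 20: leaf 'R' → count = 8
  pos 23: leaf 'C' → count = 9
Total leaves: 9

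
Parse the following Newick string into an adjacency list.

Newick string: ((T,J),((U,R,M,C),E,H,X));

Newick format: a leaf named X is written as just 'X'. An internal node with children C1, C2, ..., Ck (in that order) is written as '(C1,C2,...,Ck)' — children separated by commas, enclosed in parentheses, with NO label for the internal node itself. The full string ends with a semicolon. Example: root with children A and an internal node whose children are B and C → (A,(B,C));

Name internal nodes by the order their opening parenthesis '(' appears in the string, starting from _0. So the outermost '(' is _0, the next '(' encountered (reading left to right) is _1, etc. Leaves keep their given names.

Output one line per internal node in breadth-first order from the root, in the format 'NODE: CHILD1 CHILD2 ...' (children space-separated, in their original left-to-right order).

Answer: _0: _1 _2
_1: T J
_2: _3 E H X
_3: U R M C

Derivation:
Input: ((T,J),((U,R,M,C),E,H,X));
Scanning left-to-right, naming '(' by encounter order:
  pos 0: '(' -> open internal node _0 (depth 1)
  pos 1: '(' -> open internal node _1 (depth 2)
  pos 5: ')' -> close internal node _1 (now at depth 1)
  pos 7: '(' -> open internal node _2 (depth 2)
  pos 8: '(' -> open internal node _3 (depth 3)
  pos 16: ')' -> close internal node _3 (now at depth 2)
  pos 23: ')' -> close internal node _2 (now at depth 1)
  pos 24: ')' -> close internal node _0 (now at depth 0)
Total internal nodes: 4
BFS adjacency from root:
  _0: _1 _2
  _1: T J
  _2: _3 E H X
  _3: U R M C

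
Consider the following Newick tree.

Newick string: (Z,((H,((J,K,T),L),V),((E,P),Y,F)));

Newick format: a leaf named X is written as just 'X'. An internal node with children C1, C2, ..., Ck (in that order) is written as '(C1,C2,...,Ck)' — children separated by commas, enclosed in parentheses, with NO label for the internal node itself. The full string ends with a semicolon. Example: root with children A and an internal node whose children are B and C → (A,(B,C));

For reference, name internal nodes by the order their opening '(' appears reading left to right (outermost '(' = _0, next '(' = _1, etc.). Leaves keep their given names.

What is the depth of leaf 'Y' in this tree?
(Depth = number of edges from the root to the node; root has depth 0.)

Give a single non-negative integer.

Newick: (Z,((H,((J,K,T),L),V),((E,P),Y,F)));
Naming internals by '(' encounter order: outermost '(' = _0, next = _1, ...
Query node: Y
Path from root: _0 -> _1 -> _5 -> Y
Depth of Y: 3 (number of edges from root)

Answer: 3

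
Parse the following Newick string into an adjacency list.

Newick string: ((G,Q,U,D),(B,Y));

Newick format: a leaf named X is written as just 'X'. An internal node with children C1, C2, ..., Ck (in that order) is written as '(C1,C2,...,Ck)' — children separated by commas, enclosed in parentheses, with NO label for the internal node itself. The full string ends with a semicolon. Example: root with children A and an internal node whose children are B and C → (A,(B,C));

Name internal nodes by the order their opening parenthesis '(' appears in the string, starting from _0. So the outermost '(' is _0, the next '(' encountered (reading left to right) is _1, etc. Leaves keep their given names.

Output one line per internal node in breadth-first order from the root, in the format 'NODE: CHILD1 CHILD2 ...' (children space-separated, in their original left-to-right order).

Input: ((G,Q,U,D),(B,Y));
Scanning left-to-right, naming '(' by encounter order:
  pos 0: '(' -> open internal node _0 (depth 1)
  pos 1: '(' -> open internal node _1 (depth 2)
  pos 9: ')' -> close internal node _1 (now at depth 1)
  pos 11: '(' -> open internal node _2 (depth 2)
  pos 15: ')' -> close internal node _2 (now at depth 1)
  pos 16: ')' -> close internal node _0 (now at depth 0)
Total internal nodes: 3
BFS adjacency from root:
  _0: _1 _2
  _1: G Q U D
  _2: B Y

Answer: _0: _1 _2
_1: G Q U D
_2: B Y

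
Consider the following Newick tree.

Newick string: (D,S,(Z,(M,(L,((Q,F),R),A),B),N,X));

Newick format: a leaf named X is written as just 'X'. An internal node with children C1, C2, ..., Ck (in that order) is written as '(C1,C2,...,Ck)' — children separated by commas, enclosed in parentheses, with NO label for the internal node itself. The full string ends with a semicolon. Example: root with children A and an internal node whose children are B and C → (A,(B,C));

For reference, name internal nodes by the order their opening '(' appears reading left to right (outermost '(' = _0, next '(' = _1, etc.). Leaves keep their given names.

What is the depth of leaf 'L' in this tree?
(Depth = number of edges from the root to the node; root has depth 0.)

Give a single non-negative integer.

Answer: 4

Derivation:
Newick: (D,S,(Z,(M,(L,((Q,F),R),A),B),N,X));
Naming internals by '(' encounter order: outermost '(' = _0, next = _1, ...
Query node: L
Path from root: _0 -> _1 -> _2 -> _3 -> L
Depth of L: 4 (number of edges from root)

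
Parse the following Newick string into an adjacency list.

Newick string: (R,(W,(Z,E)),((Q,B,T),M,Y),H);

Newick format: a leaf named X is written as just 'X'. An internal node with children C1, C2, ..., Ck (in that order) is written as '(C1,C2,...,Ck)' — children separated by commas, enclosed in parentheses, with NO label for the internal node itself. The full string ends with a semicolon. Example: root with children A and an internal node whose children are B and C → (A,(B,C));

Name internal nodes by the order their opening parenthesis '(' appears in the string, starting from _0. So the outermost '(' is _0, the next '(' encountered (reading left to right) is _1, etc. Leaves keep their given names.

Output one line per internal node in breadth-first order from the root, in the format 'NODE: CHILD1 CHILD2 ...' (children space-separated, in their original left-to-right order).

Input: (R,(W,(Z,E)),((Q,B,T),M,Y),H);
Scanning left-to-right, naming '(' by encounter order:
  pos 0: '(' -> open internal node _0 (depth 1)
  pos 3: '(' -> open internal node _1 (depth 2)
  pos 6: '(' -> open internal node _2 (depth 3)
  pos 10: ')' -> close internal node _2 (now at depth 2)
  pos 11: ')' -> close internal node _1 (now at depth 1)
  pos 13: '(' -> open internal node _3 (depth 2)
  pos 14: '(' -> open internal node _4 (depth 3)
  pos 20: ')' -> close internal node _4 (now at depth 2)
  pos 25: ')' -> close internal node _3 (now at depth 1)
  pos 28: ')' -> close internal node _0 (now at depth 0)
Total internal nodes: 5
BFS adjacency from root:
  _0: R _1 _3 H
  _1: W _2
  _3: _4 M Y
  _2: Z E
  _4: Q B T

Answer: _0: R _1 _3 H
_1: W _2
_3: _4 M Y
_2: Z E
_4: Q B T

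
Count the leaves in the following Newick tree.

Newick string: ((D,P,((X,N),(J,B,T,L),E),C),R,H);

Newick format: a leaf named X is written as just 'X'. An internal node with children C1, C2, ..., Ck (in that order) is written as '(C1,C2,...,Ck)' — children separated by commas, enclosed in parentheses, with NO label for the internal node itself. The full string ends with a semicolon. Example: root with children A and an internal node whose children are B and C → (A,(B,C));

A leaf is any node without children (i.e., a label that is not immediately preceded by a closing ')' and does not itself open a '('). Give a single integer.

Answer: 12

Derivation:
Newick: ((D,P,((X,N),(J,B,T,L),E),C),R,H);
Scan left-to-right; a leaf is any maximal label run not followed by '(':
  pos 2: leaf 'D' → count = 1
  pos 4: leaf 'P' → count = 2
  pos 8: leaf 'X' → count = 3
  pos 10: leaf 'N' → count = 4
  pos 14: leaf 'J' → count = 5
  pos 16: leaf 'B' → count = 6
  pos 18: leaf 'T' → count = 7
  pos 20: leaf 'L' → count = 8
  pos 23: leaf 'E' → count = 9
  pos 26: leaf 'C' → count = 10
  pos 29: leaf 'R' → count = 11
  pos 31: leaf 'H' → count = 12
Total leaves: 12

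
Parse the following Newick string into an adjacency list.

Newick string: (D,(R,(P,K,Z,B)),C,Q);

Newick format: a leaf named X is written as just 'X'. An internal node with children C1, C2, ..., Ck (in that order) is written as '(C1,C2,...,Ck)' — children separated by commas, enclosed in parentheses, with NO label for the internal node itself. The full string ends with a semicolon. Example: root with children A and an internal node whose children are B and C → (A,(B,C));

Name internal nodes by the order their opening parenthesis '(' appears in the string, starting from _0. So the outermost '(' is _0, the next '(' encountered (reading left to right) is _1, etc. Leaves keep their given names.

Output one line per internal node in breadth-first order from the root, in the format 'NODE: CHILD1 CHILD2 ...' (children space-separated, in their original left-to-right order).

Answer: _0: D _1 C Q
_1: R _2
_2: P K Z B

Derivation:
Input: (D,(R,(P,K,Z,B)),C,Q);
Scanning left-to-right, naming '(' by encounter order:
  pos 0: '(' -> open internal node _0 (depth 1)
  pos 3: '(' -> open internal node _1 (depth 2)
  pos 6: '(' -> open internal node _2 (depth 3)
  pos 14: ')' -> close internal node _2 (now at depth 2)
  pos 15: ')' -> close internal node _1 (now at depth 1)
  pos 20: ')' -> close internal node _0 (now at depth 0)
Total internal nodes: 3
BFS adjacency from root:
  _0: D _1 C Q
  _1: R _2
  _2: P K Z B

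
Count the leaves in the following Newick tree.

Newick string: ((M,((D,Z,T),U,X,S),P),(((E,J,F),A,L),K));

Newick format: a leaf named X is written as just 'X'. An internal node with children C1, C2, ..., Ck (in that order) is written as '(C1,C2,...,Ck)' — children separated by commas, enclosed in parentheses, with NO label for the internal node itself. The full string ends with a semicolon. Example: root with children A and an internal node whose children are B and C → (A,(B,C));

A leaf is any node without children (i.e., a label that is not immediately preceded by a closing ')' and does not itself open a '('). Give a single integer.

Answer: 14

Derivation:
Newick: ((M,((D,Z,T),U,X,S),P),(((E,J,F),A,L),K));
Scan left-to-right; a leaf is any maximal label run not followed by '(':
  pos 2: leaf 'M' → count = 1
  pos 6: leaf 'D' → count = 2
  pos 8: leaf 'Z' → count = 3
  pos 10: leaf 'T' → count = 4
  pos 13: leaf 'U' → count = 5
  pos 15: leaf 'X' → count = 6
  pos 17: leaf 'S' → count = 7
  pos 20: leaf 'P' → count = 8
  pos 26: leaf 'E' → count = 9
  pos 28: leaf 'J' → count = 10
  pos 30: leaf 'F' → count = 11
  pos 33: leaf 'A' → count = 12
  pos 35: leaf 'L' → count = 13
  pos 38: leaf 'K' → count = 14
Total leaves: 14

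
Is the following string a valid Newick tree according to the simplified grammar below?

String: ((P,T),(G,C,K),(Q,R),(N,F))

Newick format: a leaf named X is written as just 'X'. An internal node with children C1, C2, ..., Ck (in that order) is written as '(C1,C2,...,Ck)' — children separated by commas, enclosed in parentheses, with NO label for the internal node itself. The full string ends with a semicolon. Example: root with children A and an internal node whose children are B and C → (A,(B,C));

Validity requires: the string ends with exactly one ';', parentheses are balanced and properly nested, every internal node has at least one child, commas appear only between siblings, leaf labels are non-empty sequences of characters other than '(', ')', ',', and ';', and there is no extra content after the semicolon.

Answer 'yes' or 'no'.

Input: ((P,T),(G,C,K),(Q,R),(N,F))
Paren balance: 5 '(' vs 5 ')' OK
Ends with single ';': False
Full parse: FAILS (must end with ;)
Valid: False

Answer: no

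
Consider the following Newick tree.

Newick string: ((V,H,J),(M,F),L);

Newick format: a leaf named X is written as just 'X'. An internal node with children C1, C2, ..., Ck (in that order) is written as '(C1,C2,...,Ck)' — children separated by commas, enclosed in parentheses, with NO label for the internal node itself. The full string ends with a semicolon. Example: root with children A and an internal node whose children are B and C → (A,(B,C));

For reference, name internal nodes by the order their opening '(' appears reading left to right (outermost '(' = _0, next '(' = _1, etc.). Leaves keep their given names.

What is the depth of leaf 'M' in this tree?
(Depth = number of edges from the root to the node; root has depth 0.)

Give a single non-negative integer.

Answer: 2

Derivation:
Newick: ((V,H,J),(M,F),L);
Naming internals by '(' encounter order: outermost '(' = _0, next = _1, ...
Query node: M
Path from root: _0 -> _2 -> M
Depth of M: 2 (number of edges from root)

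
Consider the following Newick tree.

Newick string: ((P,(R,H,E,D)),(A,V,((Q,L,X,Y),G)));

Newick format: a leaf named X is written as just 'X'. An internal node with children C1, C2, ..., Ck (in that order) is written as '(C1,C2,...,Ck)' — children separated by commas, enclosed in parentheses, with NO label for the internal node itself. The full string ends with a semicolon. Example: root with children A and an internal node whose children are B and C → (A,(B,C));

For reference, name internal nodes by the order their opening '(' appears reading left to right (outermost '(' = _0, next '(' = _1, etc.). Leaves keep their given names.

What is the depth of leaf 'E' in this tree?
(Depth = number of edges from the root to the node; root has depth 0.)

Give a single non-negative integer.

Answer: 3

Derivation:
Newick: ((P,(R,H,E,D)),(A,V,((Q,L,X,Y),G)));
Naming internals by '(' encounter order: outermost '(' = _0, next = _1, ...
Query node: E
Path from root: _0 -> _1 -> _2 -> E
Depth of E: 3 (number of edges from root)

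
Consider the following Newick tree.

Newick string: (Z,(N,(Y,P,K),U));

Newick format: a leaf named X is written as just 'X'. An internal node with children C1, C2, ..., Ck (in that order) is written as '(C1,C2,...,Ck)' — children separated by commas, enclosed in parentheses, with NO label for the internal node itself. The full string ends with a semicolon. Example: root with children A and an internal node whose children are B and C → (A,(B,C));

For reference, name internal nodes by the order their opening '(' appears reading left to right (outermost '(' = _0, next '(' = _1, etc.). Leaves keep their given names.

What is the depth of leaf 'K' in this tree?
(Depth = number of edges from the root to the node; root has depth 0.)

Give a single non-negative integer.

Answer: 3

Derivation:
Newick: (Z,(N,(Y,P,K),U));
Naming internals by '(' encounter order: outermost '(' = _0, next = _1, ...
Query node: K
Path from root: _0 -> _1 -> _2 -> K
Depth of K: 3 (number of edges from root)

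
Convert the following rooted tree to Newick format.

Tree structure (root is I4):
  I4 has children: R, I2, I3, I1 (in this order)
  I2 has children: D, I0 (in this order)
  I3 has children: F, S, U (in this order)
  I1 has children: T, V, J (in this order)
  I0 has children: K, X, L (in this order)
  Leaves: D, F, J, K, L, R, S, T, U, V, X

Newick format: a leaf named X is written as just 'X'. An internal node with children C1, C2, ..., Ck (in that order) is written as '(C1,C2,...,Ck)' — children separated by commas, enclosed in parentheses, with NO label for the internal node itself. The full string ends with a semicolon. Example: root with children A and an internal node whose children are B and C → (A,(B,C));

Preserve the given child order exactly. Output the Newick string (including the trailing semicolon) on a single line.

Answer: (R,(D,(K,X,L)),(F,S,U),(T,V,J));

Derivation:
internal I4 with children ['R', 'I2', 'I3', 'I1']
  leaf 'R' → 'R'
  internal I2 with children ['D', 'I0']
    leaf 'D' → 'D'
    internal I0 with children ['K', 'X', 'L']
      leaf 'K' → 'K'
      leaf 'X' → 'X'
      leaf 'L' → 'L'
    → '(K,X,L)'
  → '(D,(K,X,L))'
  internal I3 with children ['F', 'S', 'U']
    leaf 'F' → 'F'
    leaf 'S' → 'S'
    leaf 'U' → 'U'
  → '(F,S,U)'
  internal I1 with children ['T', 'V', 'J']
    leaf 'T' → 'T'
    leaf 'V' → 'V'
    leaf 'J' → 'J'
  → '(T,V,J)'
→ '(R,(D,(K,X,L)),(F,S,U),(T,V,J))'
Final: (R,(D,(K,X,L)),(F,S,U),(T,V,J));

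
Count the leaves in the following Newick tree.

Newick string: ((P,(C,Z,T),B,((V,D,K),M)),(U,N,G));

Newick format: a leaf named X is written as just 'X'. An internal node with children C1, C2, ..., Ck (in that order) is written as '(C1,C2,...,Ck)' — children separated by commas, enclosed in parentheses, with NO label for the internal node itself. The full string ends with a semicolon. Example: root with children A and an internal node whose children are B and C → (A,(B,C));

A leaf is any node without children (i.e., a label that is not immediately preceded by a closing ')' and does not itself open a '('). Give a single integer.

Newick: ((P,(C,Z,T),B,((V,D,K),M)),(U,N,G));
Scan left-to-right; a leaf is any maximal label run not followed by '(':
  pos 2: leaf 'P' → count = 1
  pos 5: leaf 'C' → count = 2
  pos 7: leaf 'Z' → count = 3
  pos 9: leaf 'T' → count = 4
  pos 12: leaf 'B' → count = 5
  pos 16: leaf 'V' → count = 6
  pos 18: leaf 'D' → count = 7
  pos 20: leaf 'K' → count = 8
  pos 23: leaf 'M' → count = 9
  pos 28: leaf 'U' → count = 10
  pos 30: leaf 'N' → count = 11
  pos 32: leaf 'G' → count = 12
Total leaves: 12

Answer: 12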